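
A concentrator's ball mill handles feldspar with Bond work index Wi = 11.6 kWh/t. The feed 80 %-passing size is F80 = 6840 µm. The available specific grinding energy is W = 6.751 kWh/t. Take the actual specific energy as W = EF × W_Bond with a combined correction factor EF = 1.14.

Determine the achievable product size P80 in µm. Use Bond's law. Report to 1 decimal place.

W = 10 Wi (1/√P80 − 1/√F80)  [Bond]
W_Bond = W / EF = 6.751 / 1.14 = 5.9219 kWh/t
1/√P80 = 1/√F80 + W_Bond/(10·Wi)
  = 5.9219/(10·11.6) + 1/√6840 = 0.051051 + 0.012091 = 0.063142
P80 = (1/0.063142)² = 15.8372² = 250.82 µm

P80 = 250.8 µm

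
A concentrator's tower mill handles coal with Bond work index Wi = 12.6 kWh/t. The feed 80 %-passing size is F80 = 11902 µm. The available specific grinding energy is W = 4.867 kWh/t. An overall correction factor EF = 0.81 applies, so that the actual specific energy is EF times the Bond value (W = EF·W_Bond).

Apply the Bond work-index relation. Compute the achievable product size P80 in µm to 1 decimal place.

P80 = 309.4 µm

Bond:  W = 10 Wi (1/√P − 1/√F)
W_Bond = W / EF = 4.867 / 0.81 = 6.0086 kWh/t
⇒ 1/√P80 = W_Bond/(10 Wi) + 1/√F80
  = 6.0086/(10·12.6) + 1/√11902 = 0.047688 + 0.009166 = 0.056854
P80 = (1/0.056854)² = 17.5890² = 309.37 µm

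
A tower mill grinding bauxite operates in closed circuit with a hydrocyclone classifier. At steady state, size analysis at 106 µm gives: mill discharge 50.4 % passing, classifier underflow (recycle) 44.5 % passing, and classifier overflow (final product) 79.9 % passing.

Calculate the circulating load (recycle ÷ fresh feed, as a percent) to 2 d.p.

CL = 500.00 %

Balance %-passing 106 µm (r = R/F):
Fd + Rd = Ru + Fo ⇒ R/F = (o−d)/(d−u)
r = (79.9 − 50.4)/(50.4 − 44.5) = 29.5/5.9 = 5.0000
CL = 100·r = 500.00 %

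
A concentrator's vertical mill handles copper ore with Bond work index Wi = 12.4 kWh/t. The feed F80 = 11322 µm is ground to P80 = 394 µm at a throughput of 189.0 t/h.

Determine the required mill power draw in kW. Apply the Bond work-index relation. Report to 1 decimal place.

W = 10·Wi·(P80^(-½) − F80^(-½))
W = 10·12.4·(1/√394 − 1/√11322) = 10·12.4·(0.040981) = 5.0817 kWh/t
Power = W × throughput = 5.0817 kWh/t × 189.0 t/h = 960.4 kW

P = 960.4 kW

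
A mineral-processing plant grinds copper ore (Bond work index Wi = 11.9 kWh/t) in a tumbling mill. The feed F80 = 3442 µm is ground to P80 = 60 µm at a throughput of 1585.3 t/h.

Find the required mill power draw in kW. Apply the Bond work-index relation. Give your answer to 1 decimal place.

P = 21139.2 kW

W_Bond = 10·Wi·(1/√P₈₀ − 1/√F₈₀)
W = 10·11.9·(1/√60 − 1/√3442) = 10·11.9·(0.112055) = 13.3345 kWh/t
Mill draw = 13.3345 × 1585.3 = 21139.2 kW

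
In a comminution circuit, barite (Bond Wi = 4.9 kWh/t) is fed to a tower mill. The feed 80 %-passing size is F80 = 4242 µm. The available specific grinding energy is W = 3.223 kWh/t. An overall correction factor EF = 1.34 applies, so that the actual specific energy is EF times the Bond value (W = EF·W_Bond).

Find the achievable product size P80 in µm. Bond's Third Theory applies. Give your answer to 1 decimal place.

W = 10·Wi·[P80^(−½) − F80^(−½)]
W_Bond = W / EF = 3.223 / 1.34 = 2.4052 kWh/t
P80^(−½) = W_Bond/(10 Wi) + F80^(−½)
  = 2.4052/(10·4.9) + 1/√4242 = 0.049086 + 0.015354 = 0.064440
P80 = (1/0.064440)² = 15.5183² = 240.82 µm

P80 = 240.8 µm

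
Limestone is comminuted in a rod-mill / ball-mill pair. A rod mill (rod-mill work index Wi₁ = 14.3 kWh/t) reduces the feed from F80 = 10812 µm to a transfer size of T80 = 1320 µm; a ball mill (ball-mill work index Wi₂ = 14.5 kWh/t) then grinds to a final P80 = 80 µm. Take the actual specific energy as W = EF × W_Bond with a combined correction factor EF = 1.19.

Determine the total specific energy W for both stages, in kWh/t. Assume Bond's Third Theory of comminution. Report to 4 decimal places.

W = 10 Wi (1/√P80 − 1/√F80)  [Bond]
Stage 1 (10812→1320 µm, Wi₁=14.3): W₁ = 10·14.3·(0.027524 − 0.009617) = 2.5607 kWh/t
Stage 2 (1320→80 µm, Wi₂=14.5): W₂ = 10·14.5·(0.111803 − 0.027524) = 12.2205 kWh/t
W = W₁ + W₂ = 2.5607 + 12.2205 = 14.7812 kWh/t
With EF = 1.19: W = 14.7812·1.19 = 17.5896 kWh/t

W = 17.5896 kWh/t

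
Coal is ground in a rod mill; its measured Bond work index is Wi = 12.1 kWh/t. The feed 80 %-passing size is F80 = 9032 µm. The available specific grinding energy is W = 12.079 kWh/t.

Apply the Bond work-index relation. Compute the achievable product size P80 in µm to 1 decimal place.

P80 = 82.1 µm

W = 10·Wi·(P80^(-½) − F80^(-½))
P80^-0.5 = F80^-0.5 + W/(10 Wi)
  = 12.0790/(10·12.1) + 1/√9032 = 0.099826 + 0.010522 = 0.110349
P80 = (1/0.110349)² = 9.0622² = 82.12 µm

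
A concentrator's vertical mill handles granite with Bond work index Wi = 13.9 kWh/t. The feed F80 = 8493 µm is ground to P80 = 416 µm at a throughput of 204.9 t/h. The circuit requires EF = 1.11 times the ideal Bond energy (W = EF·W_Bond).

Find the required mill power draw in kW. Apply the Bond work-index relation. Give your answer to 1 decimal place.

Bond: W = 10·Wi·(1/√P80 − 1/√F80)
W = 10·13.9·(1/√416 − 1/√8493) = 10·13.9·(0.038178) = 5.3067 kWh/t
W_actual = 1.11 × 5.3067 = 5.8905 kWh/t
P = W·T = 5.8905·204.9 = 1207.0 kW

P = 1207.0 kW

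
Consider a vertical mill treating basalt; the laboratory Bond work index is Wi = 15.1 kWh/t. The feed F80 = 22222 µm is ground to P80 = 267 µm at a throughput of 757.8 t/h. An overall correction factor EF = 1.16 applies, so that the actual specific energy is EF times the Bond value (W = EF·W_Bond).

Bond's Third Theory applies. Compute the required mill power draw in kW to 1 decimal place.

P = 7232.9 kW

Bond: W = 10·Wi·(1/√P80 − 1/√F80)
W = 10·15.1·(1/√267 − 1/√22222) = 10·15.1·(0.054491) = 8.2281 kWh/t
Apply correction: 8.2281 × 1.16 = 9.5446 kWh/t
Power = W × throughput = 9.5446 kWh/t × 757.8 t/h = 7232.9 kW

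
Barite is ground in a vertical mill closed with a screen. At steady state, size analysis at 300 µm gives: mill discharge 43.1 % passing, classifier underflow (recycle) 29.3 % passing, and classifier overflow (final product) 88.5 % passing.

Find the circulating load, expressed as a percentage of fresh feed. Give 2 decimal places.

CL = 328.99 %

Two-product formula at 300 µm:
d + r·d = r·u + o → r(d−u) = o−d
r = (88.5 − 43.1)/(43.1 − 29.3) = 45.4/13.8 = 3.2899
CL = 100·r = 328.99 %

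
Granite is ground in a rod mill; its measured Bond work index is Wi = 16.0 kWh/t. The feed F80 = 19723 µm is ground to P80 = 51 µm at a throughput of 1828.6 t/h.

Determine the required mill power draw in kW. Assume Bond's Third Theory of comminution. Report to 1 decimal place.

W = 10·Wi·(P80^(-½) − F80^(-½))
W = 10·16.0·(1/√51 − 1/√19723) = 10·16.0·(0.132907) = 21.2652 kWh/t
Mill draw = 21.2652 × 1828.6 = 38885.5 kW

P = 38885.5 kW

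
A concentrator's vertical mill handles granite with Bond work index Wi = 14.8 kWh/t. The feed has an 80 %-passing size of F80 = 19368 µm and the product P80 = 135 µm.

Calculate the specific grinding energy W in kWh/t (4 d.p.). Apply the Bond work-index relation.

W = 11.6744 kWh/t

Bond: W = 10·Wi·(1/√P80 − 1/√F80)
1/√135 = 0.086066;  1/√19368 = 0.007186
W = 10·14.8·(0.086066 − 0.007186) = 11.6744 kWh/t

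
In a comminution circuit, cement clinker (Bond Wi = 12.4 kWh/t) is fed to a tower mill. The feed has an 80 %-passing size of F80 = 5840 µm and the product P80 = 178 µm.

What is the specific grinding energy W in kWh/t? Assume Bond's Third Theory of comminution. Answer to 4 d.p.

W = 7.6716 kWh/t

W = 10 Wi / √P80 − 10 Wi / √F80
1/√178 = 0.074953;  1/√5840 = 0.013086
W = 10·12.4·(0.074953 − 0.013086) = 7.6716 kWh/t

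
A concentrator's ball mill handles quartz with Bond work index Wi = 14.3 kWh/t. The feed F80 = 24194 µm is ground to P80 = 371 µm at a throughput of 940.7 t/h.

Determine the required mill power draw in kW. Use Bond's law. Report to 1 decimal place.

P = 6119.1 kW

W = 10 Wi (1/√P80 − 1/√F80)  [Bond]
W = 10·14.3·(1/√371 − 1/√24194) = 10·14.3·(0.045488) = 6.5048 kWh/t
P = W·T = 6.5048·940.7 = 6119.1 kW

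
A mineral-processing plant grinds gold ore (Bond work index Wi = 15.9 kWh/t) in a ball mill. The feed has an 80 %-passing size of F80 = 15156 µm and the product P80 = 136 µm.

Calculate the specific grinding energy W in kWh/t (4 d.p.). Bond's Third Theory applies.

Bond: W = 10·Wi·(1/√P80 − 1/√F80)
1/√136 = 0.085749;  1/√15156 = 0.008123
W = 10·15.9·(0.085749 − 0.008123) = 12.3426 kWh/t

W = 12.3426 kWh/t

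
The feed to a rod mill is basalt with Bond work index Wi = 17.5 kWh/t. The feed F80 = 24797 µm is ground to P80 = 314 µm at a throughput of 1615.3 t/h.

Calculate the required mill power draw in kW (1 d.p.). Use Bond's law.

P = 14157.3 kW

Bond:  W = 10 Wi (1/√P − 1/√F)
W = 10·17.5·(1/√314 − 1/√24797) = 10·17.5·(0.050083) = 8.7645 kWh/t
Power = W × throughput = 8.7645 kWh/t × 1615.3 t/h = 14157.3 kW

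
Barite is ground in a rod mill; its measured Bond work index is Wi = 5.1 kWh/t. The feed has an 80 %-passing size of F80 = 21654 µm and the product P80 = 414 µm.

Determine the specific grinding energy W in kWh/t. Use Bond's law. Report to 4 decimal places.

W = 2.1599 kWh/t

W = 10·Wi·(P80^(-½) − F80^(-½))
1/√414 = 0.049147;  1/√21654 = 0.006796
W = 10·5.1·(0.049147 − 0.006796) = 2.1599 kWh/t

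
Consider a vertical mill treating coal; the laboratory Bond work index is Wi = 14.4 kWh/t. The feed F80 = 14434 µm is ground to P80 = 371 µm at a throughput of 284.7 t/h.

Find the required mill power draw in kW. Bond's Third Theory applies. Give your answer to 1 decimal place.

P = 1787.2 kW

W_Bond = 10·Wi·(1/√P₈₀ − 1/√F₈₀)
W = 10·14.4·(1/√371 − 1/√14434) = 10·14.4·(0.043594) = 6.2775 kWh/t
P_mill = W·ṁ = 6.2775·284.7 = 1787.2 kW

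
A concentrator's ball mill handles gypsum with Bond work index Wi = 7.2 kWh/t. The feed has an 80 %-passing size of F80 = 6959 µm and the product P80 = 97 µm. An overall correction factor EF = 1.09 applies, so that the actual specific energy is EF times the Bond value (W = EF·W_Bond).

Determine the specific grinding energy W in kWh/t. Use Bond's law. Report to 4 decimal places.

Bond:  W = 10 Wi (1/√P − 1/√F)
1/√97 = 0.101535;  1/√6959 = 0.011987
W = 10·7.2·(0.101535 − 0.011987) = 6.4474 kWh/t
With EF = 1.09: W = 6.4474·1.09 = 7.0277 kWh/t

W = 7.0277 kWh/t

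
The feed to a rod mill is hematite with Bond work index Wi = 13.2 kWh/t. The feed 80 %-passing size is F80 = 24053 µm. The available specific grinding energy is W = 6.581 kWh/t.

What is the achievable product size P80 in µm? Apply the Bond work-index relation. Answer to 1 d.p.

P80 = 315.4 µm

W_Bond = 10·Wi·(1/√P₈₀ − 1/√F₈₀)
P80^(−½) = W/(10 Wi) + F80^(−½)
  = 6.5810/(10·13.2) + 1/√24053 = 0.049856 + 0.006448 = 0.056304
P80 = (1/0.056304)² = 17.7608² = 315.44 µm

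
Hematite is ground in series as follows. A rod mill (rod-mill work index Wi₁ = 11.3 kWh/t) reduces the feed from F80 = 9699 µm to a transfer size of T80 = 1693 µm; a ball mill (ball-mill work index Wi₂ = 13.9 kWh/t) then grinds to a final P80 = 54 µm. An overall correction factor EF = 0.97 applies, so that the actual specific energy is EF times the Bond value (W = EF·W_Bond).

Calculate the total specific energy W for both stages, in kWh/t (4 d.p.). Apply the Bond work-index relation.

W = 10·Wi·(P80^(-½) − F80^(-½))
Stage 1 (9699→1693 µm, Wi₁=11.3): W₁ = 10·11.3·(0.024304 − 0.010154) = 1.5989 kWh/t
Stage 2 (1693→54 µm, Wi₂=13.9): W₂ = 10·13.9·(0.136083 − 0.024304) = 15.5373 kWh/t
W = W₁ + W₂ = 1.5989 + 15.5373 = 17.1362 kWh/t
Apply correction: 17.1362 × 0.97 = 16.6221 kWh/t

W = 16.6221 kWh/t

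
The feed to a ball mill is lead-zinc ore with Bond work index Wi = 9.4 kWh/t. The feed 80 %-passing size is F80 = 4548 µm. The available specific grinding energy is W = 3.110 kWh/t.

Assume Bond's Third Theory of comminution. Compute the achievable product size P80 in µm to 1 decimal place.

P80 = 435.6 µm

Bond:  W = 10 Wi (1/√P − 1/√F)
1/√P80 = 1/√F80 + W/(10·Wi)
  = 3.1100/(10·9.4) + 1/√4548 = 0.033085 + 0.014828 = 0.047913
P80 = (1/0.047913)² = 20.8710² = 435.60 µm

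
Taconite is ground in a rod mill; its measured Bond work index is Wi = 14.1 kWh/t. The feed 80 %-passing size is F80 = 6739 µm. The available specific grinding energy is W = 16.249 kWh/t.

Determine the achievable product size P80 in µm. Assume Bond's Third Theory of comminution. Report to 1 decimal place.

W = 10·Wi·[P80^(−½) − F80^(−½)]
P80^-0.5 = F80^-0.5 + W/(10 Wi)
  = 16.2490/(10·14.1) + 1/√6739 = 0.115241 + 0.012182 = 0.127423
P80 = (1/0.127423)² = 7.8479² = 61.59 µm

P80 = 61.6 µm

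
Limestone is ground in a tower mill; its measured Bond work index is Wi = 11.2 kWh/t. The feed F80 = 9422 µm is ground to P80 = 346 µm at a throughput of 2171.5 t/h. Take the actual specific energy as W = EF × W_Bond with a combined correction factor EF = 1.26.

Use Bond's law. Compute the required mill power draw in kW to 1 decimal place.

P = 13317.4 kW

W = 10 Wi / √P80 − 10 Wi / √F80
W = 10·11.2·(1/√346 − 1/√9422) = 10·11.2·(0.043458) = 4.8673 kWh/t
W_actual = 1.26 × 4.8673 = 6.1328 kWh/t
Mill draw = 6.1328 × 2171.5 = 13317.4 kW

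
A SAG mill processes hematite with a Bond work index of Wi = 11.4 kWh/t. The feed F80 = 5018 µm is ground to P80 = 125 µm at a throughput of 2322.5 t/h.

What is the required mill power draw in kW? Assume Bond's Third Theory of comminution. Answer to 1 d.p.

P = 19943.7 kW

Bond: W = 10·Wi·(1/√P80 − 1/√F80)
W = 10·11.4·(1/√125 − 1/√5018) = 10·11.4·(0.075326) = 8.5872 kWh/t
Mill draw = 8.5872 × 2322.5 = 19943.7 kW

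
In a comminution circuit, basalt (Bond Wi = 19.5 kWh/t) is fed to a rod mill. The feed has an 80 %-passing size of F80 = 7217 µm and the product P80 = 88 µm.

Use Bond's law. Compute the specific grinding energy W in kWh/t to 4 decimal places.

W = 10 Wi (1/√P80 − 1/√F80)  [Bond]
1/√88 = 0.106600;  1/√7217 = 0.011771
W = 10·19.5·(0.106600 − 0.011771) = 18.4917 kWh/t

W = 18.4917 kWh/t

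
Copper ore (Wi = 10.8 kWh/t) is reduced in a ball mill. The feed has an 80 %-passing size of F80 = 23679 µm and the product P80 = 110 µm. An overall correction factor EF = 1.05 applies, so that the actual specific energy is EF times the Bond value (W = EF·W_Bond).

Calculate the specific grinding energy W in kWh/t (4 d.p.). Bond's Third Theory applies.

W = 10 Wi (1/√P80 − 1/√F80)  [Bond]
1/√110 = 0.095346;  1/√23679 = 0.006499
W = 10·10.8·(0.095346 − 0.006499) = 9.5955 kWh/t
Corrected W = EF·W_Bond = 1.05·9.5955 = 10.0753 kWh/t

W = 10.0753 kWh/t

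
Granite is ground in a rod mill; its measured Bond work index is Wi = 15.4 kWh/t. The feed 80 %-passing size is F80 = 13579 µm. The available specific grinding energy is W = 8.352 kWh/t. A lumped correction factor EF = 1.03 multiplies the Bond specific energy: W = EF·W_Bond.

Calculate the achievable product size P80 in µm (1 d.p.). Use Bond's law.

P80 = 266.7 µm

W = 10·Wi·[P80^(−½) − F80^(−½)]
W_Bond = W / EF = 8.352 / 1.03 = 8.1087 kWh/t
⇒ 1/√P80 = W_Bond/(10·Wi) + 1/√F80
  = 8.1087/(10·15.4) + 1/√13579 = 0.052654 + 0.008582 = 0.061236
P80 = (1/0.061236)² = 16.3303² = 266.68 µm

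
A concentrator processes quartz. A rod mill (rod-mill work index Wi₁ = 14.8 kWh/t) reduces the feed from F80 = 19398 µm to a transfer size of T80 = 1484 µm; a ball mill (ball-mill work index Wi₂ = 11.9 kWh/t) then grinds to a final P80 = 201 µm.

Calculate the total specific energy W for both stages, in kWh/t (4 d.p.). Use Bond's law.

W = 10·Wi·[P80^(−½) − F80^(−½)]
Stage 1 (19398→1484 µm, Wi₁=14.8): W₁ = 10·14.8·(0.025959 − 0.007180) = 2.7793 kWh/t
Stage 2 (1484→201 µm, Wi₂=11.9): W₂ = 10·11.9·(0.070535 − 0.025959) = 5.3045 kWh/t
W = W₁ + W₂ = 2.7793 + 5.3045 = 8.0838 kWh/t

W = 8.0838 kWh/t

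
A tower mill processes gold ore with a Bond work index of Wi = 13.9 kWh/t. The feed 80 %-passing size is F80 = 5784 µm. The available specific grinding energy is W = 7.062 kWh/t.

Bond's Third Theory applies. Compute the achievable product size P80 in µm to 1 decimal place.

W = 10 Wi / √P80 − 10 Wi / √F80
1/√P80 = 1/√F80 + W/(10·Wi)
  = 7.0620/(10·13.9) + 1/√5784 = 0.050806 + 0.013149 = 0.063955
P80 = (1/0.063955)² = 15.6361² = 244.49 µm

P80 = 244.5 µm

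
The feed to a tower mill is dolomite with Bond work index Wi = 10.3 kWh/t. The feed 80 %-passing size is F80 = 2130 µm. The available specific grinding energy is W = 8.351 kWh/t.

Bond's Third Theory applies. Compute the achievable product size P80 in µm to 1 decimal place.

P80 = 94.7 µm

W = 10 Wi (P80^-0.5 − F80^-0.5)
⇒ 1/√P80 = W/(10·Wi) + 1/√F80
  = 8.3510/(10·10.3) + 1/√2130 = 0.081078 + 0.021668 = 0.102745
P80 = (1/0.102745)² = 9.7328² = 94.73 µm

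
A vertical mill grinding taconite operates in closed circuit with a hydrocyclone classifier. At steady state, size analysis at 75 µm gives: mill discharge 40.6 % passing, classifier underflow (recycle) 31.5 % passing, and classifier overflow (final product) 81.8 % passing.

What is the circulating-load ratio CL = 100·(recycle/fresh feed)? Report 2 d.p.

CL = 452.75 %

Two-product formula at 75 µm:
(1+r)·d = r·u + o ⇒ r = (o−d)/(d−u)
r = (81.8 − 40.6)/(40.6 − 31.5) = 41.2/9.1 = 4.5275
CL = 100·r = 452.75 %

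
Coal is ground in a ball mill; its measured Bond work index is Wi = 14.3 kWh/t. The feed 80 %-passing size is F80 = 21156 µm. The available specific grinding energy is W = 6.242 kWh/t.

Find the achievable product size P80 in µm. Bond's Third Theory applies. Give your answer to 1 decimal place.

P80 = 391.7 µm

W_Bond = 10·Wi·(1/√P₈₀ − 1/√F₈₀)
1/√P80 = 1/√F80 + W/(10·Wi)
  = 6.2420/(10·14.3) + 1/√21156 = 0.043650 + 0.006875 = 0.050526
P80 = (1/0.050526)² = 19.7920² = 391.72 µm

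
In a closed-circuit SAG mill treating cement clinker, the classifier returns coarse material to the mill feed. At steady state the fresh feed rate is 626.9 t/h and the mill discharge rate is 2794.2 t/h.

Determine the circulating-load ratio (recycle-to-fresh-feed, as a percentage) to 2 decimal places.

CL = 345.72 %

Discharge = new feed + return, hence
R = M − F = 2794.2 − 626.9 = 2167.3 t/h
CL = 100·R/F = 100·2167.3/626.9 = 345.72 %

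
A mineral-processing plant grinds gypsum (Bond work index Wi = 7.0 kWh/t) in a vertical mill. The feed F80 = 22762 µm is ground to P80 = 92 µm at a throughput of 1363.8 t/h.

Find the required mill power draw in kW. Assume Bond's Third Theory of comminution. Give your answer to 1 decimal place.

P = 9320.3 kW

W = 10 Wi / √P80 − 10 Wi / √F80
W = 10·7.0·(1/√92 − 1/√22762) = 10·7.0·(0.097629) = 6.8340 kWh/t
P_mill = W·ṁ = 6.8340·1363.8 = 9320.3 kW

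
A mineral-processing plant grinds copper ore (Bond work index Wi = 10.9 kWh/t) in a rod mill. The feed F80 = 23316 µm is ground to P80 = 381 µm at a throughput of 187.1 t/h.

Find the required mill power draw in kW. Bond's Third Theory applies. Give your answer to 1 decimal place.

W = 10 Wi / √P80 − 10 Wi / √F80
W = 10·10.9·(1/√381 − 1/√23316) = 10·10.9·(0.044683) = 4.8704 kWh/t
P = W·T = 4.8704·187.1 = 911.3 kW

P = 911.3 kW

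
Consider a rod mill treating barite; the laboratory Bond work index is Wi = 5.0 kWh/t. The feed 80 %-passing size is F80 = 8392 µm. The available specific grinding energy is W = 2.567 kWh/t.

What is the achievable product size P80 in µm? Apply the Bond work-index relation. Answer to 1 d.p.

W = 10 Wi / √P80 − 10 Wi / √F80
1/√P80 = 1/√F80 + W/(10·Wi)
  = 2.5670/(10·5.0) + 1/√8392 = 0.051340 + 0.010916 = 0.062256
P80 = (1/0.062256)² = 16.0627² = 258.01 µm

P80 = 258.0 µm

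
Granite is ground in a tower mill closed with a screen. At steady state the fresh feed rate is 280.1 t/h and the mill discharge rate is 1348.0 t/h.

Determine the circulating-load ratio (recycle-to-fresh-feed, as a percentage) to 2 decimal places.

Steady state: M = F + R.
R = M − F = 1348.0 − 280.1 = 1067.9 t/h
CL = 100·R/F = 100·1067.9/280.1 = 381.26 %

CL = 381.26 %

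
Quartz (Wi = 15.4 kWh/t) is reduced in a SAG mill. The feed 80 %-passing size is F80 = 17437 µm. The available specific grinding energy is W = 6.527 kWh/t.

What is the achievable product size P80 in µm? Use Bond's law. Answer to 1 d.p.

W = 10 Wi / √P80 − 10 Wi / √F80
P80^(−½) = W/(10 Wi) + F80^(−½)
  = 6.5270/(10·15.4) + 1/√17437 = 0.042383 + 0.007573 = 0.049956
P80 = (1/0.049956)² = 20.0176² = 400.70 µm

P80 = 400.7 µm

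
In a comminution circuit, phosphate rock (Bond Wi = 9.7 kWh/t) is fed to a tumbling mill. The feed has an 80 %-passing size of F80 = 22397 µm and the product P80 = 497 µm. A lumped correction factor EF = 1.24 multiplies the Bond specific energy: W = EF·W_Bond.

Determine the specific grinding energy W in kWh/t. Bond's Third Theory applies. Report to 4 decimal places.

W = 10 Wi / √P80 − 10 Wi / √F80
1/√497 = 0.044856;  1/√22397 = 0.006682
W = 10·9.7·(0.044856 − 0.006682) = 3.7029 kWh/t
Apply correction: 3.7029 × 1.24 = 4.5916 kWh/t

W = 4.5916 kWh/t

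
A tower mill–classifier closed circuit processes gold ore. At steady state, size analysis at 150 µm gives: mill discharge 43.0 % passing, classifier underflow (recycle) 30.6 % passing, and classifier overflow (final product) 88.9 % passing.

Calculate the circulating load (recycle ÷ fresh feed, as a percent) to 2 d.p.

CL = 370.16 %

Mass balance on the −150 µm fraction:
Fd + Rd = Ru + Fo ⇒ R/F = (o−d)/(d−u)
r = (88.9 − 43.0)/(43.0 − 30.6) = 45.9/12.4 = 3.7016
CL = 100·r = 370.16 %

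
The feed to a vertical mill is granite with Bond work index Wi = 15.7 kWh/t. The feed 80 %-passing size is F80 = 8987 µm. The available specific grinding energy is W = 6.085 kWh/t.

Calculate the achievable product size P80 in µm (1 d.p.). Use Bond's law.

P80 = 411.3 µm

W = 10 Wi (1/√P80 − 1/√F80)  [Bond]
⇒ 1/√P80 = W/(10·Wi) + 1/√F80
  = 6.0850/(10·15.7) + 1/√8987 = 0.038758 + 0.010549 = 0.049307
P80 = (1/0.049307)² = 20.2813² = 411.33 µm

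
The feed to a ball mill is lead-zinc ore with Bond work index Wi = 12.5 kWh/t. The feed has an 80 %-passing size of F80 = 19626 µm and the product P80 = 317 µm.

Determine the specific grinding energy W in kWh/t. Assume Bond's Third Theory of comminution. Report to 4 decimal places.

W = 6.1284 kWh/t

Bond: W = 10·Wi·(1/√P80 − 1/√F80)
1/√317 = 0.056166;  1/√19626 = 0.007138
W = 10·12.5·(0.056166 − 0.007138) = 6.1284 kWh/t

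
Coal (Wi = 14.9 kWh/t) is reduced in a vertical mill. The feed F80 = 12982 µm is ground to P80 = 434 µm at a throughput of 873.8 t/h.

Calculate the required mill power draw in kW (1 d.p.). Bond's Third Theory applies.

W = 10·Wi·(P80^(-½) − F80^(-½))
W = 10·14.9·(1/√434 − 1/√12982) = 10·14.9·(0.039225) = 5.8445 kWh/t
Mill draw = 5.8445 × 873.8 = 5106.9 kW

P = 5106.9 kW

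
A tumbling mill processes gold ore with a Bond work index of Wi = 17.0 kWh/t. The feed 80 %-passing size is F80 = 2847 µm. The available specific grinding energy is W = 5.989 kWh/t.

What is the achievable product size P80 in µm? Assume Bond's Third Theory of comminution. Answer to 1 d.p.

P80 = 343.3 µm

W = 10·Wi·(P80^(-½) − F80^(-½))
1/√P80 = 1/√F80 + W/(10·Wi)
  = 5.9890/(10·17.0) + 1/√2847 = 0.035229 + 0.018742 = 0.053971
P80 = (1/0.053971)² = 18.5285² = 343.30 µm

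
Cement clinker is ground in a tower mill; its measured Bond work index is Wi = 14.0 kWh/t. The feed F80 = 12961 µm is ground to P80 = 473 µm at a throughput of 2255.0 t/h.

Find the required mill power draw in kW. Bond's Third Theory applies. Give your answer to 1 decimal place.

Bond:  W = 10 Wi (1/√P − 1/√F)
W = 10·14.0·(1/√473 − 1/√12961) = 10·14.0·(0.037196) = 5.2075 kWh/t
Power = W × throughput = 5.2075 kWh/t × 2255.0 t/h = 11742.9 kW

P = 11742.9 kW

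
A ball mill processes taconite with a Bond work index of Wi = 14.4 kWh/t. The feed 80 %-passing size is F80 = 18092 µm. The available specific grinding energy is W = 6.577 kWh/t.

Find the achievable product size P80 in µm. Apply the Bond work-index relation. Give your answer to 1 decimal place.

P80 = 354.5 µm

Bond: W = 10·Wi·(1/√P80 − 1/√F80)
1/√P80 = 1/√F80 + W/(10·Wi)
  = 6.5770/(10·14.4) + 1/√18092 = 0.045674 + 0.007435 = 0.053108
P80 = (1/0.053108)² = 18.8295² = 354.55 µm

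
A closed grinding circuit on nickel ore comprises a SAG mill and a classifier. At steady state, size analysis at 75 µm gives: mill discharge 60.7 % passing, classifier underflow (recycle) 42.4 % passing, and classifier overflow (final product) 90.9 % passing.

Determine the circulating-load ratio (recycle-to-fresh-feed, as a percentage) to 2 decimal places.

Mass balance on the −75 µm fraction:
r = (o − d)/(d − u)
r = (90.9 − 60.7)/(60.7 − 42.4) = 30.2/18.3 = 1.6503
CL = 100·r = 165.03 %

CL = 165.03 %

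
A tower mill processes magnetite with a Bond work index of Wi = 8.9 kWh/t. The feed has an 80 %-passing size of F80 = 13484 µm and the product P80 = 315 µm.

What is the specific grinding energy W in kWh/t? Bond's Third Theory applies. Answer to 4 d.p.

Bond: W = 10·Wi·(1/√P80 − 1/√F80)
1/√315 = 0.056344;  1/√13484 = 0.008612
W = 10·8.9·(0.056344 − 0.008612) = 4.2481 kWh/t

W = 4.2481 kWh/t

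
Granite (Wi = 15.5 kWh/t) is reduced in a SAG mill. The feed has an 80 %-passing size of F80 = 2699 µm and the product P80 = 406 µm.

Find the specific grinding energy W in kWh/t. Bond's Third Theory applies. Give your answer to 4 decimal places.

W = 10·Wi·[P80^(−½) − F80^(−½)]
1/√406 = 0.049629;  1/√2699 = 0.019249
W = 10·15.5·(0.049629 − 0.019249) = 4.7090 kWh/t

W = 4.7090 kWh/t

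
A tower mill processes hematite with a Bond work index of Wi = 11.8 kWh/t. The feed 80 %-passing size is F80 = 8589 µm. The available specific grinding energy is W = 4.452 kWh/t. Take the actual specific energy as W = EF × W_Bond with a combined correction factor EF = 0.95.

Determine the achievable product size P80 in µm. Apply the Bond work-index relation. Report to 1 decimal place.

P80 = 392.0 µm

W = 10 Wi / √P80 − 10 Wi / √F80
W_Bond = W / EF = 4.452 / 0.95 = 4.6863 kWh/t
P80^(−½) = W_Bond/(10 Wi) + F80^(−½)
  = 4.6863/(10·11.8) + 1/√8589 = 0.039715 + 0.010790 = 0.050505
P80 = (1/0.050505)² = 19.8001² = 392.05 µm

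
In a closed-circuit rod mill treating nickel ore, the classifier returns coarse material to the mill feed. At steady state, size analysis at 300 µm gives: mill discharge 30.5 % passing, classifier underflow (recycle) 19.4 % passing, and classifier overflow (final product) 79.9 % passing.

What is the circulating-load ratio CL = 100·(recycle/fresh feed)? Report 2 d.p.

Classifier node, passing 300 µm:
Fd + Rd = Ru + Fo ⇒ R/F = (o−d)/(d−u)
r = (79.9 − 30.5)/(30.5 − 19.4) = 49.4/11.1 = 4.4505
CL = 100·r = 445.05 %

CL = 445.05 %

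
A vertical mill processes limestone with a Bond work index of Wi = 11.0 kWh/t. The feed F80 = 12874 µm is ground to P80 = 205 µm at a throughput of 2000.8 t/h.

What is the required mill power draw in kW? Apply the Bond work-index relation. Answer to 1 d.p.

P = 13431.9 kW

Bond: W = 10·Wi·(1/√P80 − 1/√F80)
W = 10·11.0·(1/√205 − 1/√12874) = 10·11.0·(0.061030) = 6.7133 kWh/t
P = W·T = 6.7133·2000.8 = 13431.9 kW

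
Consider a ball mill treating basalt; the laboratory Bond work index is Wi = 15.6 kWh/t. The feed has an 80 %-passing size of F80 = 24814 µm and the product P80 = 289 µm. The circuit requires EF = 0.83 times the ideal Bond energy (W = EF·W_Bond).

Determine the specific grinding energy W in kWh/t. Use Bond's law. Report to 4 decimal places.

W = 6.7945 kWh/t

W = 10·Wi·(P80^(-½) − F80^(-½))
1/√289 = 0.058824;  1/√24814 = 0.006348
W = 10·15.6·(0.058824 − 0.006348) = 8.1861 kWh/t
Corrected W = EF·W_Bond = 0.83·8.1861 = 6.7945 kWh/t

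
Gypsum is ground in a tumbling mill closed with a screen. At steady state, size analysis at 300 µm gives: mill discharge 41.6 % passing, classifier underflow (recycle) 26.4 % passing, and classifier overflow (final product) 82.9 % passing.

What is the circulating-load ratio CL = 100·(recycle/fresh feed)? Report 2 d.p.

Two-product formula at 300 µm:
(1+r)·d = r·u + o ⇒ r = (o−d)/(d−u)
r = (82.9 − 41.6)/(41.6 − 26.4) = 41.3/15.2 = 2.7171
CL = 100·r = 271.71 %

CL = 271.71 %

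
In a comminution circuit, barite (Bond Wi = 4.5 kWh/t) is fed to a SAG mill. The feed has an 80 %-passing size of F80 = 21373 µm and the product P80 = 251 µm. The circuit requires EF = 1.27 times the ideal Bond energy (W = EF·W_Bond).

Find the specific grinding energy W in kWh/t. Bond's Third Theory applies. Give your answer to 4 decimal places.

W = 10 Wi (1/√P80 − 1/√F80)  [Bond]
1/√251 = 0.063119;  1/√21373 = 0.006840
W = 10·4.5·(0.063119 − 0.006840) = 2.5326 kWh/t
Apply correction: 2.5326 × 1.27 = 3.2164 kWh/t

W = 3.2164 kWh/t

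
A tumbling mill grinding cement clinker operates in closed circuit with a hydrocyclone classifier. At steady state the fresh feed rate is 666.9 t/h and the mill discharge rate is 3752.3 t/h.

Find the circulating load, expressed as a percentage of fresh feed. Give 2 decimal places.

M = F + R at steady state, so:
R = M − F = 3752.3 − 666.9 = 3085.4 t/h
CL = 100·R/F = 100·3085.4/666.9 = 462.65 %

CL = 462.65 %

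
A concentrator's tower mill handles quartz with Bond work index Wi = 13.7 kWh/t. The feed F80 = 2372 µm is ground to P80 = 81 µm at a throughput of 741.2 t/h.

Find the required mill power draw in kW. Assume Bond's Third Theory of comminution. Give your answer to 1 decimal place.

P = 9197.7 kW

W = 10 Wi (P80^-0.5 − F80^-0.5)
W = 10·13.7·(1/√81 − 1/√2372) = 10·13.7·(0.090579) = 12.4093 kWh/t
P = W·T = 12.4093·741.2 = 9197.7 kW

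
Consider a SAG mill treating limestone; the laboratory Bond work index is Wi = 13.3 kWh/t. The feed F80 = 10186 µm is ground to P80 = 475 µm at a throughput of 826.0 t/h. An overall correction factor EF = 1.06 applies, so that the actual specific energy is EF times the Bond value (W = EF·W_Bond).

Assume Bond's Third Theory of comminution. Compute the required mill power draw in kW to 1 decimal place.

P = 4189.3 kW

W = 10 Wi / √P80 − 10 Wi / √F80
W = 10·13.3·(1/√475 − 1/√10186) = 10·13.3·(0.035975) = 4.7847 kWh/t
With EF = 1.06: W = 4.7847·1.06 = 5.0717 kWh/t
P = W·T = 5.0717·826.0 = 4189.3 kW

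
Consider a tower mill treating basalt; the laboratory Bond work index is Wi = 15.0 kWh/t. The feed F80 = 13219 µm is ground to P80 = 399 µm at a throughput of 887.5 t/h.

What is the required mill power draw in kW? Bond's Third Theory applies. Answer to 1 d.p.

W = 10·Wi·[P80^(−½) − F80^(−½)]
W = 10·15.0·(1/√399 − 1/√13219) = 10·15.0·(0.041365) = 6.2047 kWh/t
P_mill = W·ṁ = 6.2047·887.5 = 5506.7 kW

P = 5506.7 kW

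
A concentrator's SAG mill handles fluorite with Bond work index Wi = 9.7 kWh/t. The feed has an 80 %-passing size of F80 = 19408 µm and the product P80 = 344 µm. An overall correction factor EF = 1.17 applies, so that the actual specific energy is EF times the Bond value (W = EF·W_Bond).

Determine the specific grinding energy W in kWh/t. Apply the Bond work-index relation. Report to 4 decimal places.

W = 10 Wi (1/√P80 − 1/√F80)  [Bond]
1/√344 = 0.053916;  1/√19408 = 0.007178
W = 10·9.7·(0.053916 − 0.007178) = 4.5336 kWh/t
W_actual = 1.17 × 4.5336 = 5.3043 kWh/t

W = 5.3043 kWh/t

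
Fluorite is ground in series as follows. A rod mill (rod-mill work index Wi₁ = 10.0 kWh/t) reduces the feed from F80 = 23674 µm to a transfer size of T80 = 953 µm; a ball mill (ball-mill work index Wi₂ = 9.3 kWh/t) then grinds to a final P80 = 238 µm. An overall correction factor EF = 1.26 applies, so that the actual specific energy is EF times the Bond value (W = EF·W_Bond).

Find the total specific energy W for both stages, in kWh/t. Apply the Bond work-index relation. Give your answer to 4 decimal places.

W = 7.0625 kWh/t

W = 10 Wi (P80^-0.5 − F80^-0.5)
Stage 1 (23674→953 µm, Wi₁=10.0): W₁ = 10·10.0·(0.032393 − 0.006499) = 2.5894 kWh/t
Stage 2 (953→238 µm, Wi₂=9.3): W₂ = 10·9.3·(0.064820 − 0.032393) = 3.0157 kWh/t
W = W₁ + W₂ = 2.5894 + 3.0157 = 5.6051 kWh/t
With EF = 1.26: W = 5.6051·1.26 = 7.0625 kWh/t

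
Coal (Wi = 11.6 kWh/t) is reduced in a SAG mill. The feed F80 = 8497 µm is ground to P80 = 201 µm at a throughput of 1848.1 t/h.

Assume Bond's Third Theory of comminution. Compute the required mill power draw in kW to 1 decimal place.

P = 12795.5 kW

W_Bond = 10·Wi·(1/√P₈₀ − 1/√F₈₀)
W = 10·11.6·(1/√201 − 1/√8497) = 10·11.6·(0.059686) = 6.9236 kWh/t
Mill draw = 6.9236 × 1848.1 = 12795.5 kW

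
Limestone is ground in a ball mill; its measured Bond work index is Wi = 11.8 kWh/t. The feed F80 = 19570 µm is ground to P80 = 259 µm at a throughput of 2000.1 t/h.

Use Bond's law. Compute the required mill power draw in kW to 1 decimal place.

P = 12978.0 kW

Bond: W = 10·Wi·(1/√P80 − 1/√F80)
W = 10·11.8·(1/√259 − 1/√19570) = 10·11.8·(0.054989) = 6.4887 kWh/t
Power = W × throughput = 6.4887 kWh/t × 2000.1 t/h = 12978.0 kW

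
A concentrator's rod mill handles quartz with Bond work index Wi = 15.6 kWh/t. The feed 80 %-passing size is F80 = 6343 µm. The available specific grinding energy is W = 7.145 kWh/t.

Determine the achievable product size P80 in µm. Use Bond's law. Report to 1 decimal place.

P80 = 293.6 µm

W = 10·Wi·(P80^(-½) − F80^(-½))
⇒ 1/√P80 = W/(10 Wi) + 1/√F80
  = 7.1450/(10·15.6) + 1/√6343 = 0.045801 + 0.012556 = 0.058357
P80 = (1/0.058357)² = 17.1358² = 293.64 µm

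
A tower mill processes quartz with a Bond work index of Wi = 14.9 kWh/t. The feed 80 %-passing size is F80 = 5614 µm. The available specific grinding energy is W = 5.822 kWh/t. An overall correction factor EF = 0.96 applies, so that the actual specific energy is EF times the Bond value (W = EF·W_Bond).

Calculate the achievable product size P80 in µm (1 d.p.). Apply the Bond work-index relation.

W = 10 Wi (1/√P80 − 1/√F80)  [Bond]
W_Bond = W / EF = 5.822 / 0.96 = 6.0646 kWh/t
⇒ 1/√P80 = W_Bond/(10·Wi) + 1/√F80
  = 6.0646/(10·14.9) + 1/√5614 = 0.040702 + 0.013346 = 0.054048
P80 = (1/0.054048)² = 18.5020² = 342.32 µm

P80 = 342.3 µm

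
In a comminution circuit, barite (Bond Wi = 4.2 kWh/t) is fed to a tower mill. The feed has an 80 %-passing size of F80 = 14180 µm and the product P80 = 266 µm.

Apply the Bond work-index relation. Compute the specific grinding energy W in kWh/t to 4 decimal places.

W = 10·Wi·(P80^(-½) − F80^(-½))
1/√266 = 0.061314;  1/√14180 = 0.008398
W = 10·4.2·(0.061314 − 0.008398) = 2.2225 kWh/t

W = 2.2225 kWh/t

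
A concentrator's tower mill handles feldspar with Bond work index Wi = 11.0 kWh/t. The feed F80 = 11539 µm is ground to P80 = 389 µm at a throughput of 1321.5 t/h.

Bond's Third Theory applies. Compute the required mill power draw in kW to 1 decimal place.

P = 6017.1 kW

W = 10·Wi·[P80^(−½) − F80^(−½)]
W = 10·11.0·(1/√389 − 1/√11539) = 10·11.0·(0.041393) = 4.5532 kWh/t
P_mill = W·ṁ = 4.5532·1321.5 = 6017.1 kW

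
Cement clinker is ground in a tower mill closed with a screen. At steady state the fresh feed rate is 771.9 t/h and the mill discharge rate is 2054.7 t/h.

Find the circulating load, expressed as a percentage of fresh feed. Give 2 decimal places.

CL = 166.19 %

M = F + R at steady state, so:
R = M − F = 2054.7 − 771.9 = 1282.8 t/h
CL = 100·R/F = 100·1282.8/771.9 = 166.19 %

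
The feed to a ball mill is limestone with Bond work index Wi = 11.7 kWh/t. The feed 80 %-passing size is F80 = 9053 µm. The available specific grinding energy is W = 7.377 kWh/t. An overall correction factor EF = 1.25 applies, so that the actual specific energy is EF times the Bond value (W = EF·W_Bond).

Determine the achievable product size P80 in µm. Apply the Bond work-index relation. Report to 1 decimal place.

W = 10·Wi·(P80^(-½) − F80^(-½))
W_Bond = W / EF = 7.377 / 1.25 = 5.9016 kWh/t
P80^(−½) = W_Bond/(10 Wi) + F80^(−½)
  = 5.9016/(10·11.7) + 1/√9053 = 0.050441 + 0.010510 = 0.060951
P80 = (1/0.060951)² = 16.4066² = 269.18 µm

P80 = 269.2 µm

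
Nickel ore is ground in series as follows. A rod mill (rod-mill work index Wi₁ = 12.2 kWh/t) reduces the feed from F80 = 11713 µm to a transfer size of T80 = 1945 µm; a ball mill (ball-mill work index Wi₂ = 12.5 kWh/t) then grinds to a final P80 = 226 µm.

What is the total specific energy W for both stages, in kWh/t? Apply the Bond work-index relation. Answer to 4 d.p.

W = 7.1196 kWh/t

Bond: W = 10·Wi·(1/√P80 − 1/√F80)
Stage 1 (11713→1945 µm, Wi₁=12.2): W₁ = 10·12.2·(0.022675 − 0.009240) = 1.6390 kWh/t
Stage 2 (1945→226 µm, Wi₂=12.5): W₂ = 10·12.5·(0.066519 − 0.022675) = 5.4805 kWh/t
W = W₁ + W₂ = 1.6390 + 5.4805 = 7.1196 kWh/t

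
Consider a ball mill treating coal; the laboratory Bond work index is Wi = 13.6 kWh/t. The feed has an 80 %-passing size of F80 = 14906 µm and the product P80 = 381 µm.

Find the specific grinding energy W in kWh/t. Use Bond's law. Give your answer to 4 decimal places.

Bond:  W = 10 Wi (1/√P − 1/√F)
1/√381 = 0.051232;  1/√14906 = 0.008191
W = 10·13.6·(0.051232 − 0.008191) = 5.8536 kWh/t

W = 5.8536 kWh/t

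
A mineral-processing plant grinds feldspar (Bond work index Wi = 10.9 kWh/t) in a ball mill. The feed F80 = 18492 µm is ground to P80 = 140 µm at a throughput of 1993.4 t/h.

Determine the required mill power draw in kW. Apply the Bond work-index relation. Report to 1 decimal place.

P = 16765.7 kW

W = 10 Wi / √P80 − 10 Wi / √F80
W = 10·10.9·(1/√140 − 1/√18492) = 10·10.9·(0.077162) = 8.4106 kWh/t
P = W·T = 8.4106·1993.4 = 16765.7 kW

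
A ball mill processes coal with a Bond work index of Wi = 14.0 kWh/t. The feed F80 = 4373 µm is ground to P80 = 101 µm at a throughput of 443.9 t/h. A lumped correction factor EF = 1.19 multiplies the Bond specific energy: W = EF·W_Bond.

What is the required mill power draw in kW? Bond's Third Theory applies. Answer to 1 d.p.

P = 6240.3 kW

W = 10·Wi·[P80^(−½) − F80^(−½)]
W = 10·14.0·(1/√101 − 1/√4373) = 10·14.0·(0.084382) = 11.8134 kWh/t
Corrected W = EF·W_Bond = 1.19·11.8134 = 14.0580 kWh/t
Mill draw = 14.0580 × 443.9 = 6240.3 kW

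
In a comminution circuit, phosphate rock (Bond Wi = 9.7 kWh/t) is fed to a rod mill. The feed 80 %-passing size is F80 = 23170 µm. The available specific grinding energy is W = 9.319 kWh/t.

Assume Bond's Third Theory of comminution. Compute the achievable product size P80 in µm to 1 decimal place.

W = 10 Wi / √P80 − 10 Wi / √F80
P80^(−½) = W/(10 Wi) + F80^(−½)
  = 9.3190/(10·9.7) + 1/√23170 = 0.096072 + 0.006570 = 0.102642
P80 = (1/0.102642)² = 9.7426² = 94.92 µm

P80 = 94.9 µm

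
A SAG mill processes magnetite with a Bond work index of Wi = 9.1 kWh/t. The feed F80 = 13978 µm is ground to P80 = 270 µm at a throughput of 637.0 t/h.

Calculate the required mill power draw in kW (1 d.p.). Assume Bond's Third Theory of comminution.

P = 3037.5 kW

W = 10·Wi·(P80^(-½) − F80^(-½))
W = 10·9.1·(1/√270 − 1/√13978) = 10·9.1·(0.052400) = 4.7684 kWh/t
P_mill = W·ṁ = 4.7684·637.0 = 3037.5 kW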